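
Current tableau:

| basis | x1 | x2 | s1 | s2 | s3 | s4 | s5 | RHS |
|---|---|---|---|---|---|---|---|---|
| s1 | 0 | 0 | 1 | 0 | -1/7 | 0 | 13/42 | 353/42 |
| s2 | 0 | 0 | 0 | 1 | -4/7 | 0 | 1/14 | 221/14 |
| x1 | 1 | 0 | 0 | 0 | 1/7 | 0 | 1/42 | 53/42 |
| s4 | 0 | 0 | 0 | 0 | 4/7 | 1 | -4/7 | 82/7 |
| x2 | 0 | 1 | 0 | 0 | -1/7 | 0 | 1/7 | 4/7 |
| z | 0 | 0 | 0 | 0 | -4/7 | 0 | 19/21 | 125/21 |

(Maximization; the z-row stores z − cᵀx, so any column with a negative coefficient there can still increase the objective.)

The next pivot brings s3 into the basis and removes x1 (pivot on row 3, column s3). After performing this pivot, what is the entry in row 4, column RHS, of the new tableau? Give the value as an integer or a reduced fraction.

20/3

Pivot element is row 3, column s3: 1/7.
Normalize row 3: new (row 3, RHS) = (53/42)/(1/7) = 53/6.
row 4 ← row 4 − (4/7)·(new row 3): 82/7 − (4/7)·(53/6) = 20/3.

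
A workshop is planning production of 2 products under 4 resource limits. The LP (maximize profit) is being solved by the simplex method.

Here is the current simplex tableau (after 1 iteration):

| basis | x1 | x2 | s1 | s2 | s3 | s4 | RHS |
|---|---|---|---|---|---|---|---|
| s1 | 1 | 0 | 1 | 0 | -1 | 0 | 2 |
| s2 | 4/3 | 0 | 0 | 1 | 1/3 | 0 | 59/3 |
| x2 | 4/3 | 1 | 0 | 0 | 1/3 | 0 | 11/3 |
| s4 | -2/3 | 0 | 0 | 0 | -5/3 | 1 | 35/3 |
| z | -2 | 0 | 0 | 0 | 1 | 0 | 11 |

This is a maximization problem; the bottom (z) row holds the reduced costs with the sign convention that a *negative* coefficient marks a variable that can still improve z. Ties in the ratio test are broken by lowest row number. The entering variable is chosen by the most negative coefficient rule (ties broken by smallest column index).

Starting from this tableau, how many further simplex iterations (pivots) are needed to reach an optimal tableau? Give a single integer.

2

pivot: x1 in, s1 out → z = 15
pivot: s3 in, x2 out → z = 78/5
No improving column remains; optimal.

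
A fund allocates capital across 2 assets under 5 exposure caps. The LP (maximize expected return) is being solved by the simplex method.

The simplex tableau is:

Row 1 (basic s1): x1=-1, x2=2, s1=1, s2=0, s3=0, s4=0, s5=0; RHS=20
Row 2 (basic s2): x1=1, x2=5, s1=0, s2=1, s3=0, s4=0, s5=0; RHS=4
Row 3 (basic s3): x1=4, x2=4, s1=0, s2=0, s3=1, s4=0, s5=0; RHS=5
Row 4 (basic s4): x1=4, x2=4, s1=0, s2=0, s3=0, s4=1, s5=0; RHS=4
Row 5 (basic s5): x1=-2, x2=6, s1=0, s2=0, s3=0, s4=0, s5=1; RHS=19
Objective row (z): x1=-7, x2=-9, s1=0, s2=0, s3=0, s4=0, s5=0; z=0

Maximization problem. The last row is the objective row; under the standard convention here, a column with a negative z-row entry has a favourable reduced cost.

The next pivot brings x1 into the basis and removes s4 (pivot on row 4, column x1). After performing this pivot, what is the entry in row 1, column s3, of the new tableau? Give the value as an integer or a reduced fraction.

Pivot element is row 4, column x1: 4.
Normalize row 4: new (row 4, s3) = 0/4 = 0.
row 1 ← row 1 − (-1)·(new row 4): 0 − (-1)·0 = 0.

0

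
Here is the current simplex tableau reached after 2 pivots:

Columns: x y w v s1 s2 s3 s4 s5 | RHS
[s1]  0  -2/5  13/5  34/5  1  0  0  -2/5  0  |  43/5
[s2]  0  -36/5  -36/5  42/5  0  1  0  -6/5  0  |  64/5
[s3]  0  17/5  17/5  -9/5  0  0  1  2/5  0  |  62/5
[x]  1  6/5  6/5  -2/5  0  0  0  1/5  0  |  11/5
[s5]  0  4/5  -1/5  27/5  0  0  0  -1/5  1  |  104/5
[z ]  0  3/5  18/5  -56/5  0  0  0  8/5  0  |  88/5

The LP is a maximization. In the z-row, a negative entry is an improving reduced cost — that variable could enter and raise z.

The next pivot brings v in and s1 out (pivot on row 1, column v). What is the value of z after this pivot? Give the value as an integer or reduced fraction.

540/17

Minimum ratio for v: (43/5)/(34/5) = 43/34.
z changes by −(z-row coeff of v)·ratio = −(-56/5)·(43/34) = 1204/85.
New z = 88/5 + (1204/85) = 540/17.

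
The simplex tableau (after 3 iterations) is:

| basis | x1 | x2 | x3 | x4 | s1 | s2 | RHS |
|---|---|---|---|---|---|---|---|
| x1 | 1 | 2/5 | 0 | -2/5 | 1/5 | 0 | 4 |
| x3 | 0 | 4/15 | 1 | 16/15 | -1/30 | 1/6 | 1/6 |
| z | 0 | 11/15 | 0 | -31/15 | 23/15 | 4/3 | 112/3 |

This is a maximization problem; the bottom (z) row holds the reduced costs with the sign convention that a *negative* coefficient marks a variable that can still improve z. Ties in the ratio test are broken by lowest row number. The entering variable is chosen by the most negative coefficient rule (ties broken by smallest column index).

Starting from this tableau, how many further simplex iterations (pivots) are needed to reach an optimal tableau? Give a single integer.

1

pivot: x4 in, x3 out → z = 1205/32
No improving column remains; optimal.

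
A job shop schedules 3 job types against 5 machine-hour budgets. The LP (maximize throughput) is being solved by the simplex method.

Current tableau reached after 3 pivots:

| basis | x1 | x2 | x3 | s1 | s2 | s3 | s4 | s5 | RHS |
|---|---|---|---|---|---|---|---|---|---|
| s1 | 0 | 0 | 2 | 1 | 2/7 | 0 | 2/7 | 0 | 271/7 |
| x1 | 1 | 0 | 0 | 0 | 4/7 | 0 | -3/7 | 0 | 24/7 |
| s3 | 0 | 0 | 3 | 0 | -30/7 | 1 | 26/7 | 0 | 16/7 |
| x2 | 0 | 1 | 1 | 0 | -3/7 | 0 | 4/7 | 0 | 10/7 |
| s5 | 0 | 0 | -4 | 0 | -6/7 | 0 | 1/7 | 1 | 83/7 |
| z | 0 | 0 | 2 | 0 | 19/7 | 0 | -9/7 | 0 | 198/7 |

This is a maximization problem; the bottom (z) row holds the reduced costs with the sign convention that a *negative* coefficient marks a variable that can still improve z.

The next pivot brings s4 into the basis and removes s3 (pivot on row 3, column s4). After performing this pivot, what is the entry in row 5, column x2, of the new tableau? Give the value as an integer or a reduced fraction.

0

Pivot element is row 3, column s4: 26/7.
Normalize row 3: new (row 3, x2) = 0/(26/7) = 0.
row 5 ← row 5 − (1/7)·(new row 3): 0 − (1/7)·0 = 0.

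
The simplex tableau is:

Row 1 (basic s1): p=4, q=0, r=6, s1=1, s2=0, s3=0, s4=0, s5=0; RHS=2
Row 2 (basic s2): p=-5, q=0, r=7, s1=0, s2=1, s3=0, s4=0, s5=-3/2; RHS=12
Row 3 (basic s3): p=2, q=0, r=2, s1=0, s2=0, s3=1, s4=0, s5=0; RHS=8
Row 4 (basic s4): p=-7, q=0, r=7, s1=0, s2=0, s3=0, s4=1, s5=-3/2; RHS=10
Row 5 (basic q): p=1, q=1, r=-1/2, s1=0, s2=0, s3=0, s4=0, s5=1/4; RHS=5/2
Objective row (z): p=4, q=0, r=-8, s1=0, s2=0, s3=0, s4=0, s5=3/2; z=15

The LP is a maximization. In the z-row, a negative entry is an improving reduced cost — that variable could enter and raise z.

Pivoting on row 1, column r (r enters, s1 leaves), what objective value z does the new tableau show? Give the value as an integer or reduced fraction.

Minimum ratio for r: 2/6 = 1/3.
z changes by −(z-row coeff of r)·ratio = −(-8)·(1/3) = 8/3.
New z = 15 + (8/3) = 53/3.

53/3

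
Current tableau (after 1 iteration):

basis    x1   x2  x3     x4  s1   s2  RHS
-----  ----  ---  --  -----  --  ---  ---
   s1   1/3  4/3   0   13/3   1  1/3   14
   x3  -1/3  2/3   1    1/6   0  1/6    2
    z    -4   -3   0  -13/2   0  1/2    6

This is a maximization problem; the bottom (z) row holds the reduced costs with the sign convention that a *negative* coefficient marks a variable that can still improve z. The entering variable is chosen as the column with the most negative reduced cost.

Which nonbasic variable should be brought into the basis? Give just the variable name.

x4

Objective-row coefficients: x1: -4, x2: -3, x3: 0, x4: -13/2, s1: 0, s2: 1/2.
The most negative is -13/2 in column x4, so x4 enters.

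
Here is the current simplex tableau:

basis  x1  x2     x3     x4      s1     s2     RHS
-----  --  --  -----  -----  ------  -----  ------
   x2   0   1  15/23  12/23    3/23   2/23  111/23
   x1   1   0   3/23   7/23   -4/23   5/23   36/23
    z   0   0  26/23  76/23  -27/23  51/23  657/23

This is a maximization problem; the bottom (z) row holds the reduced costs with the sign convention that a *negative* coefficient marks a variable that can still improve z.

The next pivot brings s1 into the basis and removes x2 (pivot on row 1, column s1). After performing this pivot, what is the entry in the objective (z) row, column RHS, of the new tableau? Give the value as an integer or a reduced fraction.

Pivot element is row 1, column s1: 3/23.
Normalize row 1: new (row 1, RHS) = (111/23)/(3/23) = 37.
z-row ← z-row − (-27/23)·(new row 1): 657/23 − (-27/23)·37 = 72.

72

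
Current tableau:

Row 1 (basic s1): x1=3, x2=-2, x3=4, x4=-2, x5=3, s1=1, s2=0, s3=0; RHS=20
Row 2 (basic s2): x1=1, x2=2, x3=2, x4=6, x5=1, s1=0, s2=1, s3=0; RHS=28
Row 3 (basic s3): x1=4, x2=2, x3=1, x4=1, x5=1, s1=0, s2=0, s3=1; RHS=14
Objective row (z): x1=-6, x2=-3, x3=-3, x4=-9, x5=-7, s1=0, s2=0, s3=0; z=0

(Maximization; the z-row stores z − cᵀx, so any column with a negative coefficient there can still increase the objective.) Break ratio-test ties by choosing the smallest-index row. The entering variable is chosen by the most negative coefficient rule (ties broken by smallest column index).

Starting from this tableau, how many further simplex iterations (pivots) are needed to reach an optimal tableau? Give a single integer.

3

pivot: x4 in, s2 out → z = 42
pivot: x5 in, s1 out → z = 452/5
pivot: x2 in, s3 out → z = 463/5
No improving column remains; optimal.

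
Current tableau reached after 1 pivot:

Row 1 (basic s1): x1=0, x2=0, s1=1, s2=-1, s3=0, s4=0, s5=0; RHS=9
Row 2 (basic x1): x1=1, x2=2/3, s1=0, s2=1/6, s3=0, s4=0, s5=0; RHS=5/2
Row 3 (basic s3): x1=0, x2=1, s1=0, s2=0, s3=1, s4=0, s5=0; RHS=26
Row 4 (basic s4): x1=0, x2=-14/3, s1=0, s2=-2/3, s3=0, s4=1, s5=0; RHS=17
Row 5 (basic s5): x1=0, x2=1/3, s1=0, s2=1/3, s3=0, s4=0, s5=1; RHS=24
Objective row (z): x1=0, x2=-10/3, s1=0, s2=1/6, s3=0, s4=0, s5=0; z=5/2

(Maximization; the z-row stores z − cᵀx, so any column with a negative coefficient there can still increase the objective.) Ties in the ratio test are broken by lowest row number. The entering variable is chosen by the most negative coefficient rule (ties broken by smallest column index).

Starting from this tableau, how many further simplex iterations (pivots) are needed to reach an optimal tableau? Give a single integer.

1

pivot: x2 in, x1 out → z = 15
No improving column remains; optimal.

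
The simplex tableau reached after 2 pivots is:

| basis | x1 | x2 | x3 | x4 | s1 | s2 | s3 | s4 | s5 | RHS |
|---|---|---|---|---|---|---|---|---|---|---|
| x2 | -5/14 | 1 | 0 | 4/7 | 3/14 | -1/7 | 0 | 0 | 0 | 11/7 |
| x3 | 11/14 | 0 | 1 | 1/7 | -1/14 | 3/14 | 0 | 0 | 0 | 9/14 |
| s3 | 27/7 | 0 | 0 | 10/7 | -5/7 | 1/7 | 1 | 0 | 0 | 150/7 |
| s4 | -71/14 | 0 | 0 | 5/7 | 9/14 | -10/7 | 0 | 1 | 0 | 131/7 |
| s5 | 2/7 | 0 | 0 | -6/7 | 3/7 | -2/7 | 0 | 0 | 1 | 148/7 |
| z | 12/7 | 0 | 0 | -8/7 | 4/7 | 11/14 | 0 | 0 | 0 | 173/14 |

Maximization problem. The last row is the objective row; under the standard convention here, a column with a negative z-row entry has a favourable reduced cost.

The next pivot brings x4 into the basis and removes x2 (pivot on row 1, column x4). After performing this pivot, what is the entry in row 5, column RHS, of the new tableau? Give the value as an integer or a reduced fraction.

47/2

Pivot element is row 1, column x4: 4/7.
Normalize row 1: new (row 1, RHS) = (11/7)/(4/7) = 11/4.
row 5 ← row 5 − (-6/7)·(new row 1): 148/7 − (-6/7)·(11/4) = 47/2.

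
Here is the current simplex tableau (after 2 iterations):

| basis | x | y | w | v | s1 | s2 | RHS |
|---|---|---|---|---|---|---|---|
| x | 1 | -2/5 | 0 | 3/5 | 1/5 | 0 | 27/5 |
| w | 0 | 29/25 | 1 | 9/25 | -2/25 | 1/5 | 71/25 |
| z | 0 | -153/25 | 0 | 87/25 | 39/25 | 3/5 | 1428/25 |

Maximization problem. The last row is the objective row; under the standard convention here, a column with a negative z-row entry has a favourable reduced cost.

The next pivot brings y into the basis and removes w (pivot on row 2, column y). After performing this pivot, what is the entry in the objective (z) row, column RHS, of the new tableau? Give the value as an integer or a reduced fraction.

Pivot element is row 2, column y: 29/25.
Normalize row 2: new (row 2, RHS) = (71/25)/(29/25) = 71/29.
z-row ← z-row − (-153/25)·(new row 2): 1428/25 − (-153/25)·(71/29) = 2091/29.

2091/29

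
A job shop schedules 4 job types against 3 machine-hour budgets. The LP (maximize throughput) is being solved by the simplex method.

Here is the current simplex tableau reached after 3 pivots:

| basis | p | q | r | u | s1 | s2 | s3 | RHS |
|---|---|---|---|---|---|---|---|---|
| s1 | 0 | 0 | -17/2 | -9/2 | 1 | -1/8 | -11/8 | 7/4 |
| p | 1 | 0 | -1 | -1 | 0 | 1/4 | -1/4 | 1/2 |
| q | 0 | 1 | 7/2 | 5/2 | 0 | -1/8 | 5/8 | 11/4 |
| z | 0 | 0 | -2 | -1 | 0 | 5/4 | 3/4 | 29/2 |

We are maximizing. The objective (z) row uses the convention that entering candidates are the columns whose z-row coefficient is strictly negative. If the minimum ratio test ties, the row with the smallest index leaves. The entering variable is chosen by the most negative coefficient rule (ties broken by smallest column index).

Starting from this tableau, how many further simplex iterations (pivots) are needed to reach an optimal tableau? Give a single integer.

1

pivot: r in, q out → z = 225/14
No improving column remains; optimal.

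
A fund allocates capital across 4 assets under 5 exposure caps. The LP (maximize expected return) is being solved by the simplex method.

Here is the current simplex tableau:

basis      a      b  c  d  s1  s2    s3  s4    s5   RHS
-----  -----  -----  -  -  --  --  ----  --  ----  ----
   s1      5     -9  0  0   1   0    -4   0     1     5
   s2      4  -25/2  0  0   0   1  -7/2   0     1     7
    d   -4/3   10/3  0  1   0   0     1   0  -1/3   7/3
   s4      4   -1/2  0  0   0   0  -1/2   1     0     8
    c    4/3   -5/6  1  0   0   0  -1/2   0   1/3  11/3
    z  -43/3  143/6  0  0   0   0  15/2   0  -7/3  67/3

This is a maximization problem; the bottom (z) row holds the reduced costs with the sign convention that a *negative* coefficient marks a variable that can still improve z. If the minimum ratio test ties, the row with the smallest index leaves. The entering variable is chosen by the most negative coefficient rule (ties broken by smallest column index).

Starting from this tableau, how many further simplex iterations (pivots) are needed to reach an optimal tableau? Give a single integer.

3

pivot: a in, s1 out → z = 110/3
pivot: s3 in, s4 out → z = 3446/81
pivot: s5 in, c out → z = 886/19
No improving column remains; optimal.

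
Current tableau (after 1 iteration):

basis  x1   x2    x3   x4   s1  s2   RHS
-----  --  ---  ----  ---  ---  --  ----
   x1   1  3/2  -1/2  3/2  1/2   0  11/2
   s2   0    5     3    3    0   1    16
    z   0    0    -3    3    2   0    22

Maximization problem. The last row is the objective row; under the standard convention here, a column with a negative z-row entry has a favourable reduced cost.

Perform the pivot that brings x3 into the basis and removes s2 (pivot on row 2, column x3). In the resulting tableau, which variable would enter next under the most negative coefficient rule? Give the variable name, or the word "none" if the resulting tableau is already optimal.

Pivot element 3. New z-row = old z-row − (-3)·(row 2/3).
Updated z-row coefficients: x1: 0, x2: 5, x3: 0, x4: 6, s1: 2, s2: 1.
No coefficient is strictly negative; the tableau after this pivot is optimal.

none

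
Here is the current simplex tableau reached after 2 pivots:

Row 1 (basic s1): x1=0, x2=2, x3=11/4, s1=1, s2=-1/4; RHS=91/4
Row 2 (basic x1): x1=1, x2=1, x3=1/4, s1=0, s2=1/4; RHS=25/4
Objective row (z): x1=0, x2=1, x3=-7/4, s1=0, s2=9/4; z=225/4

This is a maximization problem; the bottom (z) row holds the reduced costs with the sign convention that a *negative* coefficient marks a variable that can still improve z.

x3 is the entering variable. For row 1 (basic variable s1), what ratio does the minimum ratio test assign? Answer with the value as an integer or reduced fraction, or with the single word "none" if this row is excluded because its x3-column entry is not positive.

Ratio = RHS / (x3 entry) = (91/4) / (11/4) = 91/11.

91/11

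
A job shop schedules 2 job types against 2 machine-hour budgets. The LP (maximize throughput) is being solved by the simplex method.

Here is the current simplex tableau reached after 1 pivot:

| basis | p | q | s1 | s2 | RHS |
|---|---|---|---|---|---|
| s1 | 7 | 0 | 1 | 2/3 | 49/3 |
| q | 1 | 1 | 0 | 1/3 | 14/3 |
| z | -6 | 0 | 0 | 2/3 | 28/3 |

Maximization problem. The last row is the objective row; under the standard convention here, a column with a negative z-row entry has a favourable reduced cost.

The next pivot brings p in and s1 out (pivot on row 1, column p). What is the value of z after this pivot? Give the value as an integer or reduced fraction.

Minimum ratio for p: (49/3)/7 = 7/3.
z changes by −(z-row coeff of p)·ratio = −(-6)·(7/3) = 14.
New z = 28/3 + 14 = 70/3.

70/3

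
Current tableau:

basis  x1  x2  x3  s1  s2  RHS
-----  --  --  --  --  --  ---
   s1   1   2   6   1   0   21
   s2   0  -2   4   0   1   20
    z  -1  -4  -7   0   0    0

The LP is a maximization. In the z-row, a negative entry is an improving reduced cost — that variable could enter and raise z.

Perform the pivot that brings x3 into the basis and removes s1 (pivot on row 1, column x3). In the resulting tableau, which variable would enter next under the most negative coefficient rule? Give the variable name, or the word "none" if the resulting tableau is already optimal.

x2

Pivot element 6. New z-row = old z-row − (-7)·(row 1/6).
Updated z-row coefficients: x1: 1/6, x2: -5/3, x3: 0, s1: 7/6, s2: 0.
The most negative is -5/3 in column x2, so x2 would enter next.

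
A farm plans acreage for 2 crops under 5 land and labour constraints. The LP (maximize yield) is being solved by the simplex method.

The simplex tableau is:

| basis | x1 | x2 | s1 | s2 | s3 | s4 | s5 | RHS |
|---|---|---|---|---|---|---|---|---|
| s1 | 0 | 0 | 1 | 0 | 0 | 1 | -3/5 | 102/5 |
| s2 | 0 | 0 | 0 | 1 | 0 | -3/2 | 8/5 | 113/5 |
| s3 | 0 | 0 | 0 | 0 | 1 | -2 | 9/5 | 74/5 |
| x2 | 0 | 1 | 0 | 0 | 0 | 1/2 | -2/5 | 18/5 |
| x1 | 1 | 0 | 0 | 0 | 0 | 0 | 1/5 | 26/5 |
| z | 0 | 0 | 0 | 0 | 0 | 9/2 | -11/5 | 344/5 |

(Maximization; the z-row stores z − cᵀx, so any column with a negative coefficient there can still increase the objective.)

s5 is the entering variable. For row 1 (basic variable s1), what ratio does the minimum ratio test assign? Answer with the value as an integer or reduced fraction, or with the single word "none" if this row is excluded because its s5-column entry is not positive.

The s5 entry in row 1 is -3/5 ≤ 0, so this row gives no ratio.

none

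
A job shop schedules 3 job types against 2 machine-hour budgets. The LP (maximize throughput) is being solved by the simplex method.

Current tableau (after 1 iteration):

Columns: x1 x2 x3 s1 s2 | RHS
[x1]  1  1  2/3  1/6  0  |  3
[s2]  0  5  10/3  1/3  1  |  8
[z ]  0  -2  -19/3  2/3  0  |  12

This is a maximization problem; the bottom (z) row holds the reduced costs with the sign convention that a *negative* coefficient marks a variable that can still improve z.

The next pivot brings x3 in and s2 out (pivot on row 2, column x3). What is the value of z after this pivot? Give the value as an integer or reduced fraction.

Minimum ratio for x3: 8/(10/3) = 12/5.
z changes by −(z-row coeff of x3)·ratio = −(-19/3)·(12/5) = 76/5.
New z = 12 + (76/5) = 136/5.

136/5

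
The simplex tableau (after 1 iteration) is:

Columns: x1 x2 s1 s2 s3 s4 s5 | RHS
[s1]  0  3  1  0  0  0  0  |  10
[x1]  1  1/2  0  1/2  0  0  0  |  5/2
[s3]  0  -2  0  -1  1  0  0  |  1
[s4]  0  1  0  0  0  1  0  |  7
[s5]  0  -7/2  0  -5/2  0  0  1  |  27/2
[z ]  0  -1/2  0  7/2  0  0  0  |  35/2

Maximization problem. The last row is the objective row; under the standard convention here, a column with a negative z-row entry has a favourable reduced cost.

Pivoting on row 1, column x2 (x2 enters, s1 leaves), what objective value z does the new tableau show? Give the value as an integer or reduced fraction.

Minimum ratio for x2: 10/3 = 10/3.
z changes by −(z-row coeff of x2)·ratio = −(-1/2)·(10/3) = 5/3.
New z = 35/2 + (5/3) = 115/6.

115/6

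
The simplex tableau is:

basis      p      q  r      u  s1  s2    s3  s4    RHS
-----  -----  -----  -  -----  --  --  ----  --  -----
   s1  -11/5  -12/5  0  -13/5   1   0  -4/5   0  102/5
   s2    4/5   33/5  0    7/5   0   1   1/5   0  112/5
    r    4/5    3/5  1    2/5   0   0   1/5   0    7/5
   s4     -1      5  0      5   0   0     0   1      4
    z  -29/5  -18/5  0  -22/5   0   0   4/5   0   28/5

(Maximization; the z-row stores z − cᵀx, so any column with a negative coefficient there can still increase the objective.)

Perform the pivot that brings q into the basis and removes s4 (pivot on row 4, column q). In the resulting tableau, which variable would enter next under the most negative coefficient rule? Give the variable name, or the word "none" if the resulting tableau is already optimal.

Pivot element 5. New z-row = old z-row − (-18/5)·(row 4/5).
Updated z-row coefficients: p: -163/25, q: 0, r: 0, u: -4/5, s1: 0, s2: 0, s3: 4/5, s4: 18/25.
The most negative is -163/25 in column p, so p would enter next.

p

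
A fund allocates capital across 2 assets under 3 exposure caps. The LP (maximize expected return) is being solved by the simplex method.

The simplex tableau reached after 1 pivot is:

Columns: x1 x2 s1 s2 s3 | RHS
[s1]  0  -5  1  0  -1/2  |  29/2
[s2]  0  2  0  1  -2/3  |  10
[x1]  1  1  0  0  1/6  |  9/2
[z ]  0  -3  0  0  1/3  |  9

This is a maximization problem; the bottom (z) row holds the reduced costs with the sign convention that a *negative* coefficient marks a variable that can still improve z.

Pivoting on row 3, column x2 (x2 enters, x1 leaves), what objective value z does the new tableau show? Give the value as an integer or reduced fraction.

Minimum ratio for x2: (9/2)/1 = 9/2.
z changes by −(z-row coeff of x2)·ratio = −(-3)·(9/2) = 27/2.
New z = 9 + (27/2) = 45/2.

45/2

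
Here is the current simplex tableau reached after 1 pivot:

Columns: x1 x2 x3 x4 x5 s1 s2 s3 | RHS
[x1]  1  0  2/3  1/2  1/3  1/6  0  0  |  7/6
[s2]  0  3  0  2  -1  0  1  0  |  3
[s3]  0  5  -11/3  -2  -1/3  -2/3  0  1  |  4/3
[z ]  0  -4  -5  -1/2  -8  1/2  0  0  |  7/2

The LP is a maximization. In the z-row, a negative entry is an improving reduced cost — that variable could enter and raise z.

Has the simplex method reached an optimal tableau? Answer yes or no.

no

Column x2 has objective-row coefficient -4, which is negative; an improving pivot exists, so not yet optimal.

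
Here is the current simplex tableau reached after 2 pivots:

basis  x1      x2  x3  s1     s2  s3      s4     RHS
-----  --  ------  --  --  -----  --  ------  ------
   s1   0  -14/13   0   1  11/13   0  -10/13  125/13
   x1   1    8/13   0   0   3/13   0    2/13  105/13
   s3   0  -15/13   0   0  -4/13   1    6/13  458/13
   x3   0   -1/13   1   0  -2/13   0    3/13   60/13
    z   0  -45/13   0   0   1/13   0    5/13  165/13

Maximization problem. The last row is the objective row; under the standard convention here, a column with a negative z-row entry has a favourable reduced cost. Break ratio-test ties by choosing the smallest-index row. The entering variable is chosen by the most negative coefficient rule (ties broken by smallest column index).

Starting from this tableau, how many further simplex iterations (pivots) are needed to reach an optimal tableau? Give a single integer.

pivot: x2 in, x1 out → z = 465/8
No improving column remains; optimal.

1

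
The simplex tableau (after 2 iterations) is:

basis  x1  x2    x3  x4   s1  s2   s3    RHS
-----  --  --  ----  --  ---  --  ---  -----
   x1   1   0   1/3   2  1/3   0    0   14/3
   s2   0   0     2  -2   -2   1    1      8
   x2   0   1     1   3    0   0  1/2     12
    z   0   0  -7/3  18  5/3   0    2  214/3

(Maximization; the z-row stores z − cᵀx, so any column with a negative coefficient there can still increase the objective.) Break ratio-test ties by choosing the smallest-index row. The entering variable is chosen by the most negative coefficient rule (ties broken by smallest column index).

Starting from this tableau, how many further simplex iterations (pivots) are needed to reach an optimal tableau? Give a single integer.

2

pivot: x3 in, s2 out → z = 242/3
pivot: s1 in, x1 out → z = 84
No improving column remains; optimal.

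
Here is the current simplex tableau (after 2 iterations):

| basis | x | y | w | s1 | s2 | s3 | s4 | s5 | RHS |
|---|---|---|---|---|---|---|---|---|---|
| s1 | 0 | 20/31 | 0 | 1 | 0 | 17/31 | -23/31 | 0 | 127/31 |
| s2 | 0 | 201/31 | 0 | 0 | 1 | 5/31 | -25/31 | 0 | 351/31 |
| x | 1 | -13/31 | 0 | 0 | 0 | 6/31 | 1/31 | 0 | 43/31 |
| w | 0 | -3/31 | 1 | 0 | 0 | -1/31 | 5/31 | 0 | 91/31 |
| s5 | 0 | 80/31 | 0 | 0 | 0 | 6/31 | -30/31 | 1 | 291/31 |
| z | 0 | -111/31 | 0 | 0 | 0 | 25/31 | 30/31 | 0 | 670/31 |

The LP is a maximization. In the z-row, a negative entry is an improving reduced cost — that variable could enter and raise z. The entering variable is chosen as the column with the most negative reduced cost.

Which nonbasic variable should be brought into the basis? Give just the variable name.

y

Objective-row coefficients: x: 0, y: -111/31, w: 0, s1: 0, s2: 0, s3: 25/31, s4: 30/31, s5: 0.
The most negative is -111/31 in column y, so y enters.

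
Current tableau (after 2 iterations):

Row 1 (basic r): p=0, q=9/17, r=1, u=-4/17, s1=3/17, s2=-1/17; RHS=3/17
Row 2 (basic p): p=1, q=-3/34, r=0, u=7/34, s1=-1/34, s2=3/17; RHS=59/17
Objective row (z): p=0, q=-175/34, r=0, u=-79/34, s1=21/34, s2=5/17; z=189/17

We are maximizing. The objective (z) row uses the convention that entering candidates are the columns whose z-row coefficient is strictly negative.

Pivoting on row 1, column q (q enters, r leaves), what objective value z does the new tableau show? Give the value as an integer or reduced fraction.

Minimum ratio for q: (3/17)/(9/17) = 1/3.
z changes by −(z-row coeff of q)·ratio = −(-175/34)·(1/3) = 175/102.
New z = 189/17 + (175/102) = 77/6.

77/6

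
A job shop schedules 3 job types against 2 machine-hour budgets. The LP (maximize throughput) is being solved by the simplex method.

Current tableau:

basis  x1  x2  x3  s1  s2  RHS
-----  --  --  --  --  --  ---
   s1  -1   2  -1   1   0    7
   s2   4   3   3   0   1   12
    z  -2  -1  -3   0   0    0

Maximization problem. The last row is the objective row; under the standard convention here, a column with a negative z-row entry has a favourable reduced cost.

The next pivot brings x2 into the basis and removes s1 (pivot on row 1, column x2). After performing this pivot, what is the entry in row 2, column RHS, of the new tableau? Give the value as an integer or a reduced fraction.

3/2

Pivot element is row 1, column x2: 2.
Normalize row 1: new (row 1, RHS) = 7/2 = 7/2.
row 2 ← row 2 − 3·(new row 1): 12 − 3·(7/2) = 3/2.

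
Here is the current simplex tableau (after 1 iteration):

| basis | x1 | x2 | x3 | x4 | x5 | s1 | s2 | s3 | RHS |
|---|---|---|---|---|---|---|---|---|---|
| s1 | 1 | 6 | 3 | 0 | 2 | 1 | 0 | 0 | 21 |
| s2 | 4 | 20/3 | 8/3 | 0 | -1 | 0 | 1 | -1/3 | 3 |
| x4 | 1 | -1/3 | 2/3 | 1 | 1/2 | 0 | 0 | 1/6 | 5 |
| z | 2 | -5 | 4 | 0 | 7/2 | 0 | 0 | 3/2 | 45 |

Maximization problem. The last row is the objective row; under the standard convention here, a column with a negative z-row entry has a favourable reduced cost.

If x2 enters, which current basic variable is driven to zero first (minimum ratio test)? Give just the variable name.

s2

Ratios: row 1 (s1): 21/6 = 7/2; row 2 (s2): 3/(20/3) = 9/20; row 3 (x4): entry -1/3 ≤ 0, skip.
Minimum ratio 9/20 is in the s2 row, so s2 leaves.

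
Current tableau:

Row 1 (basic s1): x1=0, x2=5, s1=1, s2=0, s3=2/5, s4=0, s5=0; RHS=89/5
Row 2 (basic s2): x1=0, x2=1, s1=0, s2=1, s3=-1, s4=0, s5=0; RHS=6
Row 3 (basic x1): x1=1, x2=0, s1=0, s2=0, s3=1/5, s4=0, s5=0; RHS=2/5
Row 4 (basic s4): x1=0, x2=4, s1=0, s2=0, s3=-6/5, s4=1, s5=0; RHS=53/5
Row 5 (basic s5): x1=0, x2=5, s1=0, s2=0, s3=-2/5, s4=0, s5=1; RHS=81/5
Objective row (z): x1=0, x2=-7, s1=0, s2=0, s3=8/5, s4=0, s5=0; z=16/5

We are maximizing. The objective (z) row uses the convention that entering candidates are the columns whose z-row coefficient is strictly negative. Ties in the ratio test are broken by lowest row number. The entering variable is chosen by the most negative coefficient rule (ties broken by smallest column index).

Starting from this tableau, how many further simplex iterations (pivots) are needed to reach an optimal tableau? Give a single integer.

2

pivot: x2 in, s4 out → z = 87/4
pivot: s3 in, x1 out → z = 91/4
No improving column remains; optimal.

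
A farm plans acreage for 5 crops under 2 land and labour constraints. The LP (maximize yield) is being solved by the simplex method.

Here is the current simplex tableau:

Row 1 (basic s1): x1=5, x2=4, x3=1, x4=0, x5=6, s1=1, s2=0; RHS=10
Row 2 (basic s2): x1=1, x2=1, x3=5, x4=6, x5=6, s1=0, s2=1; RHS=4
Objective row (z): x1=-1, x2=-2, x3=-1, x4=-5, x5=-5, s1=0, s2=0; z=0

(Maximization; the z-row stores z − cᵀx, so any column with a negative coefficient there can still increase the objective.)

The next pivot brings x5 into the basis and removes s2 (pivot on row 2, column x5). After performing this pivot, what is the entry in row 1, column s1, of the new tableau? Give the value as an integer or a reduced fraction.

Pivot element is row 2, column x5: 6.
Normalize row 2: new (row 2, s1) = 0/6 = 0.
row 1 ← row 1 − 6·(new row 2): 1 − 6·0 = 1.

1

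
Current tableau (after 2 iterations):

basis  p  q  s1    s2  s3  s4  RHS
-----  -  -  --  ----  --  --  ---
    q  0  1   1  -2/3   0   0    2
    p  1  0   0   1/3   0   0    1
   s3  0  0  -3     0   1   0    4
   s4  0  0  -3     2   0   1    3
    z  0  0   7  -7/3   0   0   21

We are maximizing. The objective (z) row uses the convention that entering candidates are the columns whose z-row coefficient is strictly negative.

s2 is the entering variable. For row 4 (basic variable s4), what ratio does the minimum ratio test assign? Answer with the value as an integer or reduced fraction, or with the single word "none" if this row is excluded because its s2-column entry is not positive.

Ratio = RHS / (s2 entry) = 3 / 2 = 3/2.

3/2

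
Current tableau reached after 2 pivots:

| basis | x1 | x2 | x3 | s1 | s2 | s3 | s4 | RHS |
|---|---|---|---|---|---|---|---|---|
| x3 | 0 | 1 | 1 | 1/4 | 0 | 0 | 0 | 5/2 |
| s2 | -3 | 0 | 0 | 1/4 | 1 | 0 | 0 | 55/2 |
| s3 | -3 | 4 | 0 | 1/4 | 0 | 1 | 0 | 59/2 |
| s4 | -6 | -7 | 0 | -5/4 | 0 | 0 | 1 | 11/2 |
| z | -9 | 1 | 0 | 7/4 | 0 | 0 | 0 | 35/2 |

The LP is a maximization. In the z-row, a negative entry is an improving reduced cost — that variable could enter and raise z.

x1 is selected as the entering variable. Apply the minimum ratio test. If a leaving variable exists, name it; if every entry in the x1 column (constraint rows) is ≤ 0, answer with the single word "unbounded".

unbounded

x1-column entries: row 1: 0, row 2: -3, row 3: -3, row 4: -6. All ≤ 0, so x1 can increase without bound; the LP is unbounded in this direction.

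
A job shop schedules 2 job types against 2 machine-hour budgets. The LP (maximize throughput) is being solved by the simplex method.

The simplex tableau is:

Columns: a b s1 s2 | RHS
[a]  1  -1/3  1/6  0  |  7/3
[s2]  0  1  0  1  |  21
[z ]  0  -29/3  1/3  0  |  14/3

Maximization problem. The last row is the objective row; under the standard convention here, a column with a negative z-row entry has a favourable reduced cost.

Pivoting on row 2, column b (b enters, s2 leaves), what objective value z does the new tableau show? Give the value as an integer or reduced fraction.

623/3

Minimum ratio for b: 21/1 = 21.
z changes by −(z-row coeff of b)·ratio = −(-29/3)·21 = 203.
New z = 14/3 + 203 = 623/3.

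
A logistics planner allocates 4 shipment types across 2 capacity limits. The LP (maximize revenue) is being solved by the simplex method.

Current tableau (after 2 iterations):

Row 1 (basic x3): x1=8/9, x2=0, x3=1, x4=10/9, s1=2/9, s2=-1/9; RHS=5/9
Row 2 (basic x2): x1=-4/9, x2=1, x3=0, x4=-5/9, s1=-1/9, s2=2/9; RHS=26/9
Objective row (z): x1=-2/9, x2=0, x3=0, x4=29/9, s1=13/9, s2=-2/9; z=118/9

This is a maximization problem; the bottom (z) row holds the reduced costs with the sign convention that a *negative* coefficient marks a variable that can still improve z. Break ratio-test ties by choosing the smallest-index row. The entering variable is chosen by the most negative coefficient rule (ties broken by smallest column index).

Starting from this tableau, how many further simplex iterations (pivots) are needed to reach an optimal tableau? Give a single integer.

2

pivot: x1 in, x3 out → z = 53/4
pivot: s2 in, x2 out → z = 18
No improving column remains; optimal.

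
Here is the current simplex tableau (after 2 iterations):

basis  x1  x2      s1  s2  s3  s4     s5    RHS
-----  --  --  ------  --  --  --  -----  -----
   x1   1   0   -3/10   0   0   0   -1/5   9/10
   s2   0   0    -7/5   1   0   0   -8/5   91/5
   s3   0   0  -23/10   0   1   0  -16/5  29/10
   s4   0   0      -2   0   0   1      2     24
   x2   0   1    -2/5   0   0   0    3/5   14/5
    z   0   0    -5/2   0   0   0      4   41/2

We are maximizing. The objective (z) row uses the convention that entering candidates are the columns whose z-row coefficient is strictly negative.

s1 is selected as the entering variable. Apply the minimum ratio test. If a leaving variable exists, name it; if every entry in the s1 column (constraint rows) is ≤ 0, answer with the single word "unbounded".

s1-column entries: row 1: -3/10, row 2: -7/5, row 3: -23/10, row 4: -2, row 5: -2/5. All ≤ 0, so s1 can increase without bound; the LP is unbounded in this direction.

unbounded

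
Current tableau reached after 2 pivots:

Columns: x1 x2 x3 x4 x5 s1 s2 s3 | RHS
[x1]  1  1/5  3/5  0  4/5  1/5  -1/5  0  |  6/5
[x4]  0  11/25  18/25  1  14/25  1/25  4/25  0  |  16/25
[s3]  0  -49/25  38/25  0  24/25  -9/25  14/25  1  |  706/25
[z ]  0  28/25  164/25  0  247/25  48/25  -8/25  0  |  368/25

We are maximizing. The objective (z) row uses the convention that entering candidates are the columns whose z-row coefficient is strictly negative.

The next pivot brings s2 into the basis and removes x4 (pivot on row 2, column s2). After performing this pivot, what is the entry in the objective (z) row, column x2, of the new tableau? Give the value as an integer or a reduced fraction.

Pivot element is row 2, column s2: 4/25.
Normalize row 2: new (row 2, x2) = (11/25)/(4/25) = 11/4.
z-row ← z-row − (-8/25)·(new row 2): 28/25 − (-8/25)·(11/4) = 2.

2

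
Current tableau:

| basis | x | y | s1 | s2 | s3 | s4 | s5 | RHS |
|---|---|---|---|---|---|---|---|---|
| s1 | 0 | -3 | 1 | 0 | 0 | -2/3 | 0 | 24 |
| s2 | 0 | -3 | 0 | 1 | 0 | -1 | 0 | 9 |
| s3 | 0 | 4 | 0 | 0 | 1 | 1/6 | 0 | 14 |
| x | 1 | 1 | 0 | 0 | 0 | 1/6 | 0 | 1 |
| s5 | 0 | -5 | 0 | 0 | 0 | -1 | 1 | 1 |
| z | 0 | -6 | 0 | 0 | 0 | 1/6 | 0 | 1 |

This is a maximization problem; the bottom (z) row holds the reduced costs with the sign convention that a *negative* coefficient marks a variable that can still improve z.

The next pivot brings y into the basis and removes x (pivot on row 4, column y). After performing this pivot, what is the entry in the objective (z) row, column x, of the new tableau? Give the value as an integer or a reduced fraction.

6

Pivot element is row 4, column y: 1.
Normalize row 4: new (row 4, x) = 1/1 = 1.
z-row ← z-row − (-6)·(new row 4): 0 − (-6)·1 = 6.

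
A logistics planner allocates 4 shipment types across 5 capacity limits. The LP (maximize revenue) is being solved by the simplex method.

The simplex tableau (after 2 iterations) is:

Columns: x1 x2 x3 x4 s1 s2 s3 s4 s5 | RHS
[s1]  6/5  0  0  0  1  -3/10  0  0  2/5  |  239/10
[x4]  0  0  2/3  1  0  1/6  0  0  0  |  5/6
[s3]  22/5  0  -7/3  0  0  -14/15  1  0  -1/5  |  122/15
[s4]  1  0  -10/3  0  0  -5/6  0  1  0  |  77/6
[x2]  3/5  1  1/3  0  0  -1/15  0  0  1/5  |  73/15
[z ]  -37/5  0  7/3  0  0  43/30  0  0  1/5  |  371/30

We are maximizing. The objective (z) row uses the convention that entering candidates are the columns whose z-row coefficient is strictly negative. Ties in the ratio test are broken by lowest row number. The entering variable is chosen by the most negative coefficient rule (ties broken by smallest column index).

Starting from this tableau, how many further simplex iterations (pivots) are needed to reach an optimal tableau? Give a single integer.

pivot: x1 in, s3 out → z = 573/22
pivot: x3 in, x4 out → z = 2467/88
pivot: s5 in, x2 out → z = 149/5
No improving column remains; optimal.

3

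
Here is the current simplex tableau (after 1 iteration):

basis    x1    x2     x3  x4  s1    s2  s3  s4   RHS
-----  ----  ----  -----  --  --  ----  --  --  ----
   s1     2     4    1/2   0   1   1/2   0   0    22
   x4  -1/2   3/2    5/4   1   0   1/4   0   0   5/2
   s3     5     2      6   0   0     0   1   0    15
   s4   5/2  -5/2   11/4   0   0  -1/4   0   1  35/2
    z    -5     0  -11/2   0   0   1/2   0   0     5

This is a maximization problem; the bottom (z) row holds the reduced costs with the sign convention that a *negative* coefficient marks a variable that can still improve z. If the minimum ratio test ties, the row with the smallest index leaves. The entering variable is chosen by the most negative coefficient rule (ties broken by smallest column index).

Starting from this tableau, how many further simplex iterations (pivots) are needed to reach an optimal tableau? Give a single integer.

pivot: x3 in, x4 out → z = 16
pivot: x1 in, s3 out → z = 700/37
pivot: x4 in, x3 out → z = 20
No improving column remains; optimal.

3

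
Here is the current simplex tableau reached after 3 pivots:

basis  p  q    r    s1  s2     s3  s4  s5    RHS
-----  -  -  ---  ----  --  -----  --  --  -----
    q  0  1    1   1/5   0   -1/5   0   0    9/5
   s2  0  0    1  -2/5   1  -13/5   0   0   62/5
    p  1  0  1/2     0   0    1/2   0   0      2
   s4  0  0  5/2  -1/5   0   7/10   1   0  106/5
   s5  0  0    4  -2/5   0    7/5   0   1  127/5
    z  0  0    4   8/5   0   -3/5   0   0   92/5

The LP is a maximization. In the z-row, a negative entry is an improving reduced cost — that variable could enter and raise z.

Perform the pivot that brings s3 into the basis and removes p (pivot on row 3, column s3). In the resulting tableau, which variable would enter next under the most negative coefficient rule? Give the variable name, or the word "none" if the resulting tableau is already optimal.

Pivot element 1/2. New z-row = old z-row − (-3/5)·(row 3/(1/2)).
Updated z-row coefficients: p: 6/5, q: 0, r: 23/5, s1: 8/5, s2: 0, s3: 0, s4: 0, s5: 0.
No coefficient is strictly negative; the tableau after this pivot is optimal.

none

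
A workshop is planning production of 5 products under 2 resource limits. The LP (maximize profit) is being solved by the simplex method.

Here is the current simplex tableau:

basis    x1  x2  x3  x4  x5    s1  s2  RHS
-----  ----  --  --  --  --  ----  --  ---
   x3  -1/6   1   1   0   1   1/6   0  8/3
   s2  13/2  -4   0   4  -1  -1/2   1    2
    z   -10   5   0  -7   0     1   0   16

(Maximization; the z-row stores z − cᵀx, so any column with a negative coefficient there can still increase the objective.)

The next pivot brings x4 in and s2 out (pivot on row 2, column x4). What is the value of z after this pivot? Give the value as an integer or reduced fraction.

Minimum ratio for x4: 2/4 = 1/2.
z changes by −(z-row coeff of x4)·ratio = −(-7)·(1/2) = 7/2.
New z = 16 + (7/2) = 39/2.

39/2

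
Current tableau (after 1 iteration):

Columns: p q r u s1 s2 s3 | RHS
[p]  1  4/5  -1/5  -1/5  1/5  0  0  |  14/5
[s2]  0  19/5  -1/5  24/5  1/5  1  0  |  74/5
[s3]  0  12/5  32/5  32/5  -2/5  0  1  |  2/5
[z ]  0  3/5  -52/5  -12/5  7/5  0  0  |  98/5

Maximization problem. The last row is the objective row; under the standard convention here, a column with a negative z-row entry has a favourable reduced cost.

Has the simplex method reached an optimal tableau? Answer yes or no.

no

Column r has objective-row coefficient -52/5, which is negative; an improving pivot exists, so not yet optimal.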